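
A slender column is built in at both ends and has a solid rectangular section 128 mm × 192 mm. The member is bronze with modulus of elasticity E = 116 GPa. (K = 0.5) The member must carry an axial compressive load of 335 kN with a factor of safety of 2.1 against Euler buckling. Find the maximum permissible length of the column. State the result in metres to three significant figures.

Buckling occurs about the weak axis: I_min = h·b³/12 with b = 128 mm (the shorter side).
I_min = 192×128³/12 = 3.355×10^7 mm⁴
I = 3.355×10^-5 m⁴
Required critical load P_cr = n·P = 2.1 × 335 = 703.5 kN = 7.035×10^5 N
From P_cr = π²EI/(K·L)²:  L = (1/K)·√(π²EI/P_cr) = (1/0.5)·√(π²×1.16×10^11×3.355×10^-5/7.035×10^5)
L = 14.8 m

L_max ≈ 14.8 m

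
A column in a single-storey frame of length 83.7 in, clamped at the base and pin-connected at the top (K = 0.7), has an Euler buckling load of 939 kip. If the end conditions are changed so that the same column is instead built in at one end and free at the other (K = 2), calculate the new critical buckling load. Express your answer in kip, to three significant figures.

P_cr ≈ 115 kip

P_cr ∝ 1/K², so P_cr,new = P_cr,old × (K_old/K_new)² = 939 × (0.7/2)²
= 939 × 0.1225 = 115 kip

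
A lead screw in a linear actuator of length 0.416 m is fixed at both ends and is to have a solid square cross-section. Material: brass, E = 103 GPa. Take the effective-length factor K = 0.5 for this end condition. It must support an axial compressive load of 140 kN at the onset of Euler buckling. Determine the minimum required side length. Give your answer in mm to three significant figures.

a ≈ 16.4 mm

L_e = K·L = 0.5 × 0.416 = 0.2080 m
Required I = P_cr·L_e²/(π²E) = 1.400×10^5 × 0.2080² / (π² × 1.03×10^11) = 5.958×10^-9 m⁴
I_req = 5.958×10^3 mm⁴
Solid square: I = a⁴/12  ⇒  a = (12I)^(1/4) = (12×5.958×10^3)^(1/4) = 16.4 mm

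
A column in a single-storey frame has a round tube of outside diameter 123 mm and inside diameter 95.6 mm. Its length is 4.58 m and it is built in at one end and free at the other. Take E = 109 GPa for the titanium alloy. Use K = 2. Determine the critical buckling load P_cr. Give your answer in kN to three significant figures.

P_cr ≈ 91.5 kN

d_o = 123 mm, d_i = 95.6 mm
I = π(d_o⁴ − d_i⁴)/64 = π(123⁴ − 95.60⁴)/64 = 7.135×10^6 mm⁴
I = 7.135×10^6 mm⁴ = 7.135×10^-6 m⁴
Effective length L_e = K·L = 2 × 4.58 = 9.160 m
P_cr = π²EI / L_e² = π² × 109×10⁹ × 7.135×10^-6 / 9.160² = 9.148×10^4 N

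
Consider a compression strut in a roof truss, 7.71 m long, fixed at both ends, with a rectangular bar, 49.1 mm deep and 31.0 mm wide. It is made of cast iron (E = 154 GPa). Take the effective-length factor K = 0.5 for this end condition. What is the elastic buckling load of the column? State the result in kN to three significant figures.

P_cr ≈ 12.5 kN

Buckling occurs about the weak axis: I_min = h·b³/12 with b = 31.0 mm (the shorter side).
I_min = 49.1×31.0³/12 = 1.219×10^5 mm⁴
I = 1.219×10^5 mm⁴ = 1.219×10^-7 m⁴
Effective length L_e = K·L = 0.5 × 7.71 = 3.855 m
P_cr = π²EI / L_e² = π² × 154×10⁹ × 1.219×10^-7 / 3.855² = 1.247×10^4 N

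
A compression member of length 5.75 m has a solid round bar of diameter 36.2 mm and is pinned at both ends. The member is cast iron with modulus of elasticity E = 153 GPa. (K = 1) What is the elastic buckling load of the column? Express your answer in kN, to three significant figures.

I = πd⁴/64 = π×36.2⁴/64 = 8.430×10^4 mm⁴
I = 8.430×10^4 mm⁴ = 8.430×10^-8 m⁴
Effective length L_e = K·L = 1 × 5.75 = 5.750 m
P_cr = π²EI / L_e² = π² × 153×10⁹ × 8.430×10^-8 / 5.750² = 3.850×10^3 N

P_cr ≈ 3.85 kN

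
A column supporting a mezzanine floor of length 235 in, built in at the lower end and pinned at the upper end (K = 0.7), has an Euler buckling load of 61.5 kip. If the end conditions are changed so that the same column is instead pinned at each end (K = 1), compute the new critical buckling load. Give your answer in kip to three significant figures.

P_cr ∝ 1/K², so P_cr,new = P_cr,old × (K_old/K_new)² = 61.5 × (0.7/1)²
= 61.5 × 0.4900 = 30.1 kip

P_cr ≈ 30.1 kip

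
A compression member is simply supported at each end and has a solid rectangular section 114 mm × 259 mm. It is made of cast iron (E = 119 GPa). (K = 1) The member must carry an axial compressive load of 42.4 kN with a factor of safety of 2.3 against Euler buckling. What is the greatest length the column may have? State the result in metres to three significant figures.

L_max ≈ 19.6 m

Buckling occurs about the weak axis: I_min = h·b³/12 with b = 114 mm (the shorter side).
I_min = 259×114³/12 = 3.198×10^7 mm⁴
I = 3.198×10^-5 m⁴
Required critical load P_cr = n·P = 2.3 × 42.4 = 97.52 kN = 9.752×10^4 N
From P_cr = π²EI/(K·L)²:  L = (1/K)·√(π²EI/P_cr) = (1/1)·√(π²×1.19×10^11×3.198×10^-5/9.752×10^4)
L = 19.6 m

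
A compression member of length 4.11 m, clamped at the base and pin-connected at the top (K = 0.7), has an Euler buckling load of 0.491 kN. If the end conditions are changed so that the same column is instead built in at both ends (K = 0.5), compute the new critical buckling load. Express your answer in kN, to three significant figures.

P_cr ≈ 0.962 kN

P_cr ∝ 1/K², so P_cr,new = P_cr,old × (K_old/K_new)² = 0.491 × (0.7/0.5)²
= 0.491 × 1.960 = 0.962 kN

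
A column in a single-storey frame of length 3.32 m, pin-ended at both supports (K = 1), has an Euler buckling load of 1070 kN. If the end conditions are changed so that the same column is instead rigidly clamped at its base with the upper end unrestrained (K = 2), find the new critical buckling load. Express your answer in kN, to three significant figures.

P_cr ≈ 268 kN

P_cr ∝ 1/K², so P_cr,new = P_cr,old × (K_old/K_new)² = 1070 × (1/2)²
= 1070 × 0.2500 = 268 kN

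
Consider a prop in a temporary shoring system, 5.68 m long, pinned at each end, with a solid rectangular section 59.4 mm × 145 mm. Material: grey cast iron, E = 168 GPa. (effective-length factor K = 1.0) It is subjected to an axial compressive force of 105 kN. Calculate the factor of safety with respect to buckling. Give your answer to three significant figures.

n ≈ 1.24

Buckling occurs about the weak axis: I_min = h·b³/12 with b = 59.4 mm (the shorter side).
I_min = 145×59.4³/12 = 2.532×10^6 mm⁴
I = 2.532×10^6 mm⁴ = 2.532×10^-6 m⁴
Effective length L_e = K·L = 1 × 5.68 = 5.680 m
P_cr = π²EI / L_e² = π² × 168×10⁹ × 2.532×10^-6 / 5.680² = 1.302×10^5 N
Factor of safety n = P_cr / P = 130.15 / 105 = 1.24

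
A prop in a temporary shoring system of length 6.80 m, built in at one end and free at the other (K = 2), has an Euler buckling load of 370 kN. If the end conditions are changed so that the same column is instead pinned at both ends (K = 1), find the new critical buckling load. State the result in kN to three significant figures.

P_cr ≈ 1480 kN

P_cr ∝ 1/K², so P_cr,new = P_cr,old × (K_old/K_new)² = 370 × (2/1)²
= 370 × 4.000 = 1480 kN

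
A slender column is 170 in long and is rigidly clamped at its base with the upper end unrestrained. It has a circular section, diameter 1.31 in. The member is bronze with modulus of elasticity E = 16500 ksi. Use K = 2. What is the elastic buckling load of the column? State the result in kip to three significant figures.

P_cr ≈ 0.204 kip

I = πd⁴/64 = π×1.31⁴/64 = 0.1446 in⁴
Effective length L_e = K·L = 2 × 170 = 340.0 in
P_cr = π²EI / L_e² = π² × 16500×10³ × 0.1446 / 340.0² = 203.6 lb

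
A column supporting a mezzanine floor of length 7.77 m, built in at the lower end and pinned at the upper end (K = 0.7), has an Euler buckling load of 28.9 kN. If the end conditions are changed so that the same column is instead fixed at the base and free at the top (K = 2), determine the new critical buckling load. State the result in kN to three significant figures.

P_cr ≈ 3.54 kN

P_cr ∝ 1/K², so P_cr,new = P_cr,old × (K_old/K_new)² = 28.9 × (0.7/2)²
= 28.9 × 0.1225 = 3.54 kN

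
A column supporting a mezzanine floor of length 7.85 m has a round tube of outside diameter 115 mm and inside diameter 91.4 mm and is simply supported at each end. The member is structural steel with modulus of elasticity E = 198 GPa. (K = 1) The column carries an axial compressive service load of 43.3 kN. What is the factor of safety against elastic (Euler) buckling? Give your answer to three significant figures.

d_o = 115 mm, d_i = 91.4 mm
I = π(d_o⁴ − d_i⁴)/64 = π(115⁴ − 91.40⁴)/64 = 5.160×10^6 mm⁴
I = 5.160×10^6 mm⁴ = 5.160×10^-6 m⁴
Effective length L_e = K·L = 1 × 7.85 = 7.850 m
P_cr = π²EI / L_e² = π² × 198×10⁹ × 5.160×10^-6 / 7.850² = 1.636×10^5 N
Factor of safety n = P_cr / P = 163.62 / 43.3 = 3.78

n ≈ 3.78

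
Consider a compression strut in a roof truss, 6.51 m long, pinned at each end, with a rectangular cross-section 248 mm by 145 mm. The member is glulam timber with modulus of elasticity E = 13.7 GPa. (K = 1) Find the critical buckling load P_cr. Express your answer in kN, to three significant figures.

P_cr ≈ 201 kN

Buckling occurs about the weak axis: I_min = h·b³/12 with b = 145 mm (the shorter side).
I_min = 248×145³/12 = 6.300×10^7 mm⁴
I = 6.300×10^7 mm⁴ = 6.300×10^-5 m⁴
Effective length L_e = K·L = 1 × 6.51 = 6.510 m
P_cr = π²EI / L_e² = π² × 13.7×10⁹ × 6.300×10^-5 / 6.510² = 2.010×10^5 N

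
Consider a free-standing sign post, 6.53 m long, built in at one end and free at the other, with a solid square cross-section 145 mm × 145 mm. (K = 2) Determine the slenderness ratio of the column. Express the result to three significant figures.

For a square r = a/√12 = 145/√12 = 41.86 mm
L_e = K·L = 2 × 6.53 m = 13.06 m = 13060 mm
λ = L_e / r_min = 13060 / 41.86 = 312

λ ≈ 312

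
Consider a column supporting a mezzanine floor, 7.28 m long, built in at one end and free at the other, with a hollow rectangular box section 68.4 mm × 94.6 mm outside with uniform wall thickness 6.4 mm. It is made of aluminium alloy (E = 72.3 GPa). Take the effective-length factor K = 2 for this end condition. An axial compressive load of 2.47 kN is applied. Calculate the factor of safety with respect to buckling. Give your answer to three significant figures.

n ≈ 1.84

Inner dimensions: h_i = 94.6 − 2×6.4 = 81.80 mm, b_i = 68.4 − 2×6.4 = 55.60 mm
Weak-axis I_min = (h_o·b_o³ − h_i·b_i³)/12 with b_o = 68.4, b_i = 55.60 mm (shorter outer/inner sides).
I_min = (94.6×68.4³ − 81.80×55.60³)/12 = 1.351×10^6 mm⁴
I = 1.351×10^6 mm⁴ = 1.351×10^-6 m⁴
Effective length L_e = K·L = 2 × 7.28 = 14.56 m
P_cr = π²EI / L_e² = π² × 72.3×10⁹ × 1.351×10^-6 / 14.56² = 4.548×10^3 N
Factor of safety n = P_cr / P = 4.5479 / 2.47 = 1.84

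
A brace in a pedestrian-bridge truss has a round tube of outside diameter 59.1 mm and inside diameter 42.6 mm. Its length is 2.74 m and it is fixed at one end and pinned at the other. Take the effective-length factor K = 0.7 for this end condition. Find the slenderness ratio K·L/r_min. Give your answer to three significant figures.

d_o = 59.1 mm, d_i = 42.6 mm
I = π(d_o⁴ − d_i⁴)/64 = π(59.1⁴ − 42.60⁴)/64 = 4.372×10^5 mm⁴
A = 1.318×10^3 mm²;  r_min = √(I/A) = √(4.372×10^5/1.318×10^3) = 18.21 mm
L_e = K·L = 0.7 × 2.74 m = 1.918 m = 1918.0 mm
λ = L_e / r_min = 1918.0 / 18.21 = 105

λ ≈ 105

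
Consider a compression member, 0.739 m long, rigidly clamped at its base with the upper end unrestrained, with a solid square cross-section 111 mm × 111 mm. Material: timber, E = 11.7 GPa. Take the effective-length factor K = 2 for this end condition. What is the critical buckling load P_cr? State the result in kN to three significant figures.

P_cr ≈ 669 kN

I = a⁴/12 = 111⁴/12 = 1.265×10^7 mm⁴
I = 1.265×10^7 mm⁴ = 1.265×10^-5 m⁴
Effective length L_e = K·L = 2 × 0.739 = 1.478 m
P_cr = π²EI / L_e² = π² × 11.7×10⁹ × 1.265×10^-5 / 1.478² = 6.687×10^5 N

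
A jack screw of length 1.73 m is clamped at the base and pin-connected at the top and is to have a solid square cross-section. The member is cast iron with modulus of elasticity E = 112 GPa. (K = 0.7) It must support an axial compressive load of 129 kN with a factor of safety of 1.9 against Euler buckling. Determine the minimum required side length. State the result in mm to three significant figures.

Required P_cr = n·P = 1.9 × 129 = 245.1 kN
L_e = K·L = 0.7 × 1.73 = 1.211 m
Required I = P_cr·L_e²/(π²E) = 2.451×10^5 × 1.211² / (π² × 1.12×10^11) = 3.252×10^-7 m⁴
I_req = 3.252×10^5 mm⁴
Solid square: I = a⁴/12  ⇒  a = (12I)^(1/4) = (12×3.252×10^5)^(1/4) = 44.4 mm

a ≈ 44.4 mm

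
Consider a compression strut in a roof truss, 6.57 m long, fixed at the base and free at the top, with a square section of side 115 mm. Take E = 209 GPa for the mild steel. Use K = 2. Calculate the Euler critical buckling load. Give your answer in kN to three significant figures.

I = a⁴/12 = 115⁴/12 = 1.458×10^7 mm⁴
I = 1.458×10^7 mm⁴ = 1.458×10^-5 m⁴
Effective length L_e = K·L = 2 × 6.57 = 13.14 m
P_cr = π²EI / L_e² = π² × 209×10⁹ × 1.458×10^-5 / 13.14² = 1.741×10^5 N

P_cr ≈ 174 kN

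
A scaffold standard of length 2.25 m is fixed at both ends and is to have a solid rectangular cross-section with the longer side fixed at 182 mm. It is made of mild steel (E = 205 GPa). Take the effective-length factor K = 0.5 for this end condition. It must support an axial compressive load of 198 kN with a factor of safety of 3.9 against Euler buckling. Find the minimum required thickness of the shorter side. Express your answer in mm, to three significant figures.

Required P_cr = n·P = 3.9 × 198 = 772.2 kN
L_e = K·L = 0.5 × 2.25 = 1.125 m
Required I = P_cr·L_e²/(π²E) = 7.722×10^5 × 1.125² / (π² × 2.05×10^11) = 4.830×10^-7 m⁴
I_req = 4.830×10^5 mm⁴
Rectangle, weak axis: I_min = h·b³/12 with h = 182 mm fixed  ⇒  b = (12I/h)^(1/3) = 31.7 mm

b ≈ 31.7 mm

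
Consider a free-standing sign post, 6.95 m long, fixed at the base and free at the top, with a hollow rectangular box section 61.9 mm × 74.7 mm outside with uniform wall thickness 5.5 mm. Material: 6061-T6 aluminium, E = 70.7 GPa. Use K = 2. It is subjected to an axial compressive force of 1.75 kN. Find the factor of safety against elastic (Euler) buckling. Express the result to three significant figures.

n ≈ 1.60

Inner dimensions: h_i = 74.7 − 2×5.5 = 63.70 mm, b_i = 61.9 − 2×5.5 = 50.90 mm
Weak-axis I_min = (h_o·b_o³ − h_i·b_i³)/12 with b_o = 61.9, b_i = 50.90 mm (shorter outer/inner sides).
I_min = (74.7×61.9³ − 63.70×50.90³)/12 = 7.764×10^5 mm⁴
I = 7.764×10^5 mm⁴ = 7.764×10^-7 m⁴
Effective length L_e = K·L = 2 × 6.95 = 13.90 m
P_cr = π²EI / L_e² = π² × 70.7×10⁹ × 7.764×10^-7 / 13.90² = 2.804×10^3 N
Factor of safety n = P_cr / P = 2.8040 / 1.75 = 1.60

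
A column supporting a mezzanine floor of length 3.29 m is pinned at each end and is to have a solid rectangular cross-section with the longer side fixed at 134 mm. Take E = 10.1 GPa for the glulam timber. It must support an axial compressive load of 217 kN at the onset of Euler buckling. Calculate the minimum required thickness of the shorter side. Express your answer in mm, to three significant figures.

b ≈ 128 mm

L_e = K·L = 1 × 3.29 = 3.290 m
Required I = P_cr·L_e²/(π²E) = 2.170×10^5 × 3.290² / (π² × 1.01×10^10) = 2.356×10^-5 m⁴
I_req = 2.356×10^7 mm⁴
Rectangle, weak axis: I_min = h·b³/12 with h = 134 mm fixed  ⇒  b = (12I/h)^(1/3) = 128 mm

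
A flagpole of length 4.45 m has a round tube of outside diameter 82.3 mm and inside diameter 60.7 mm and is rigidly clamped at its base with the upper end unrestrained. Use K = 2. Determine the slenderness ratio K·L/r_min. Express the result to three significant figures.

λ ≈ 348

d_o = 82.3 mm, d_i = 60.7 mm
I = π(d_o⁴ − d_i⁴)/64 = π(82.3⁴ − 60.70⁴)/64 = 1.586×10^6 mm⁴
A = 2.426×10^3 mm²;  r_min = √(I/A) = √(1.586×10^6/2.426×10^3) = 25.57 mm
L_e = K·L = 2 × 4.45 m = 8.900 m = 8900.0 mm
λ = L_e / r_min = 8900.0 / 25.57 = 348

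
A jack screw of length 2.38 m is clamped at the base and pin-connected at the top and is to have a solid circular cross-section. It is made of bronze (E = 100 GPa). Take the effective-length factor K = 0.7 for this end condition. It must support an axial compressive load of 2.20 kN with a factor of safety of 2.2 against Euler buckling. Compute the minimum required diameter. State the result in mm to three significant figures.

d ≈ 22.9 mm

Required P_cr = n·P = 2.2 × 2.20 = 4.840 kN
L_e = K·L = 0.7 × 2.38 = 1.666 m
Required I = P_cr·L_e²/(π²E) = 4.840×10^3 × 1.666² / (π² × 1.00×10^11) = 1.361×10^-8 m⁴
I_req = 1.361×10^4 mm⁴
Solid circle: I = πd⁴/64  ⇒  d = (64I/π)^(1/4) = (64×1.361×10^4/π)^(1/4) = 22.9 mm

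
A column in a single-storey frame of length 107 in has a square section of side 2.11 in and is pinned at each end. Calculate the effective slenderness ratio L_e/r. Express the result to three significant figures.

λ ≈ 176

I = a⁴/12 = 2.11⁴/12 = 1.652 in⁴
A = 4.452 in²;  r_min = √(I/A) = √(1.652/4.452) = 0.6091 in
L_e = K·L = 1 × 107 = 107.0 in
λ = L_e / r_min = 107.00 / 0.6091 = 176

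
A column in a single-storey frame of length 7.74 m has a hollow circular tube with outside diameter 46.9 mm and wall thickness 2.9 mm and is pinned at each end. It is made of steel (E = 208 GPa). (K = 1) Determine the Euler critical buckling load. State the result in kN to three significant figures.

Inner diameter d_i = 46.9 − 2×2.9 = 41.10 mm
I = π(d_o⁴ − d_i⁴)/64 = π(46.9⁴ − 41.10⁴)/64 = 9.743×10^4 mm⁴
I = 9.743×10^4 mm⁴ = 9.743×10^-8 m⁴
Effective length L_e = K·L = 1 × 7.74 = 7.740 m
P_cr = π²EI / L_e² = π² × 208×10⁹ × 9.743×10^-8 / 7.740² = 3.339×10^3 N

P_cr ≈ 3.34 kN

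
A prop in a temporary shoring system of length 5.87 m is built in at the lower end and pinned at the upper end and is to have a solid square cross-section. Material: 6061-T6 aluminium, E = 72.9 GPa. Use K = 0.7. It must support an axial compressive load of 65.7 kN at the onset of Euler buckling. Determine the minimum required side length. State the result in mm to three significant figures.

a ≈ 65.6 mm

L_e = K·L = 0.7 × 5.87 = 4.109 m
Required I = P_cr·L_e²/(π²E) = 6.570×10^4 × 4.109² / (π² × 7.29×10^10) = 1.542×10^-6 m⁴
I_req = 1.542×10^6 mm⁴
Solid square: I = a⁴/12  ⇒  a = (12I)^(1/4) = (12×1.542×10^6)^(1/4) = 65.6 mm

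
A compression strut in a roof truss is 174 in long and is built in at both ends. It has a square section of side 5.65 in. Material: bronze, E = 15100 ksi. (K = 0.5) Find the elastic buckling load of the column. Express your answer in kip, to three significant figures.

I = a⁴/12 = 5.65⁴/12 = 84.92 in⁴
Effective length L_e = K·L = 0.5 × 174 = 87.00 in
P_cr = π²EI / L_e² = π² × 15100×10³ × 84.92 / 87.00² = 1.672×10^6 lb

P_cr ≈ 1670 kip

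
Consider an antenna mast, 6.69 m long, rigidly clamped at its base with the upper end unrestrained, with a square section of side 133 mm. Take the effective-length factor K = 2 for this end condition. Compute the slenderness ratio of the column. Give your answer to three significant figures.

I = a⁴/12 = 133⁴/12 = 2.608×10^7 mm⁴
A = 1.769×10^4 mm²;  r_min = √(I/A) = √(2.608×10^7/1.769×10^4) = 38.39 mm
L_e = K·L = 2 × 6.69 m = 13.38 m = 13380 mm
λ = L_e / r_min = 13380 / 38.39 = 348

λ ≈ 348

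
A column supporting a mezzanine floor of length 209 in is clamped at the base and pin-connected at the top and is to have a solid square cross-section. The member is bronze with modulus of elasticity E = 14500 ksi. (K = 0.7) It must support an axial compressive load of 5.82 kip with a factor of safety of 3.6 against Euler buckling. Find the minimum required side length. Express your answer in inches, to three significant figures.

a ≈ 2.48 in

Required P_cr = n·P = 3.6 × 5.82 = 20.95 kip
L_e = K·L = 0.7 × 209 = 146.3 in
Required I = P_cr·L_e²/(π²E) = 2.095×10^4 × 146.3² / (π² × 1.45×10^7) = 3.134 in⁴
Solid square: I = a⁴/12  ⇒  a = (12I)^(1/4) = (12×3.134)^(1/4) = 2.48 in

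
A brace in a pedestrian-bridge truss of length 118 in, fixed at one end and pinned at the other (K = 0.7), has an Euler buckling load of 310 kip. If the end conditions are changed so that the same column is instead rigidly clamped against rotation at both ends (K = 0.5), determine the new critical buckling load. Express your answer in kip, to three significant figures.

P_cr ≈ 608 kip

P_cr ∝ 1/K², so P_cr,new = P_cr,old × (K_old/K_new)² = 310 × (0.7/0.5)²
= 310 × 1.960 = 608 kip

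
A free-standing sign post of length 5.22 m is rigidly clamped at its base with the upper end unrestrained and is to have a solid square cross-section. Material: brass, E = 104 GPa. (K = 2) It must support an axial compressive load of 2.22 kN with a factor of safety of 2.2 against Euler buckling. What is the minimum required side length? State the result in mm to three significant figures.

a ≈ 49.9 mm

Required P_cr = n·P = 2.2 × 2.22 = 4.884 kN
L_e = K·L = 2 × 5.22 = 10.44 m
Required I = P_cr·L_e²/(π²E) = 4.884×10^3 × 10.44² / (π² × 1.04×10^11) = 5.186×10^-7 m⁴
I_req = 5.186×10^5 mm⁴
Solid square: I = a⁴/12  ⇒  a = (12I)^(1/4) = (12×5.186×10^5)^(1/4) = 49.9 mm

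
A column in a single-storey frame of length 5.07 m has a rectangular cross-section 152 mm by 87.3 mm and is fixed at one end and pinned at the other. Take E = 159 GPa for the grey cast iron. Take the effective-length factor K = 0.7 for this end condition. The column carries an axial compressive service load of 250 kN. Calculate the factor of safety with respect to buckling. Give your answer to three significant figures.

Buckling occurs about the weak axis: I_min = h·b³/12 with b = 87.3 mm (the shorter side).
I_min = 152×87.3³/12 = 8.428×10^6 mm⁴
I = 8.428×10^6 mm⁴ = 8.428×10^-6 m⁴
Effective length L_e = K·L = 0.7 × 5.07 = 3.549 m
P_cr = π²EI / L_e² = π² × 159×10⁹ × 8.428×10^-6 / 3.549² = 1.050×10^6 N
Factor of safety n = P_cr / P = 1050.0 / 250 = 4.20

n ≈ 4.20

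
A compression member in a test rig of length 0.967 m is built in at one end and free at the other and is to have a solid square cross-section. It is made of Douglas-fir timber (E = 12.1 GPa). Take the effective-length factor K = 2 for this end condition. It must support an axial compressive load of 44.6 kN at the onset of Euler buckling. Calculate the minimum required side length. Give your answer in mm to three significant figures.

a ≈ 64.0 mm

L_e = K·L = 2 × 0.967 = 1.934 m
Required I = P_cr·L_e²/(π²E) = 4.460×10^4 × 1.934² / (π² × 1.21×10^10) = 1.397×10^-6 m⁴
I_req = 1.397×10^6 mm⁴
Solid square: I = a⁴/12  ⇒  a = (12I)^(1/4) = (12×1.397×10^6)^(1/4) = 64.0 mm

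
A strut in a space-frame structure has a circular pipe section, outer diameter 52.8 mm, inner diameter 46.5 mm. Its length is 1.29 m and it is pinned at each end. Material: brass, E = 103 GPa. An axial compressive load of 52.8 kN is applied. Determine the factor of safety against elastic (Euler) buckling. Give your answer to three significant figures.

d_o = 52.8 mm, d_i = 46.5 mm
I = π(d_o⁴ − d_i⁴)/64 = π(52.8⁴ − 46.50⁴)/64 = 1.520×10^5 mm⁴
I = 1.520×10^5 mm⁴ = 1.520×10^-7 m⁴
Effective length L_e = K·L = 1 × 1.29 = 1.290 m
P_cr = π²EI / L_e² = π² × 103×10⁹ × 1.520×10^-7 / 1.290² = 9.286×10^4 N
Factor of safety n = P_cr / P = 92.860 / 52.8 = 1.76

n ≈ 1.76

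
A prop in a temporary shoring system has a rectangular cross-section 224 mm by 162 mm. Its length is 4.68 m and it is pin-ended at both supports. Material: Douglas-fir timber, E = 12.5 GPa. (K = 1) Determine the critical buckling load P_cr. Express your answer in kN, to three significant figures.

Buckling occurs about the weak axis: I_min = h·b³/12 with b = 162 mm (the shorter side).
I_min = 224×162³/12 = 7.936×10^7 mm⁴
I = 7.936×10^7 mm⁴ = 7.936×10^-5 m⁴
Effective length L_e = K·L = 1 × 4.68 = 4.680 m
P_cr = π²EI / L_e² = π² × 12.5×10⁹ × 7.936×10^-5 / 4.680² = 4.470×10^5 N

P_cr ≈ 447 kN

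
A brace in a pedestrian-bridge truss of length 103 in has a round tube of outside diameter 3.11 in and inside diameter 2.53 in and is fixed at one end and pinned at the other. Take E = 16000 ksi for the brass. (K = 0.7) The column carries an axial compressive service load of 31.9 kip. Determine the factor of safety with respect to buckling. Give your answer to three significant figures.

n ≈ 2.46

d_o = 3.11 in, d_i = 2.53 in
I = π(d_o⁴ − d_i⁴)/64 = π(3.11⁴ − 2.530⁴)/64 = 2.581 in⁴
Effective length L_e = K·L = 0.7 × 103 = 72.10 in
P_cr = π²EI / L_e² = π² × 16000×10³ × 2.581 / 72.10² = 7.840×10^4 lb
Factor of safety n = P_cr / P = 78.401 / 31.9 = 2.46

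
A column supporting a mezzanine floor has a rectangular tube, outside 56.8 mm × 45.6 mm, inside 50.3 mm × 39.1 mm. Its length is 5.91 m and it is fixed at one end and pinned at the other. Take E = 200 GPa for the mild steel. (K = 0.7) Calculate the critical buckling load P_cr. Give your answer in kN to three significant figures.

Weak-axis I_min = (h_o·b_o³ − h_i·b_i³)/12 with b_o = 45.6, b_i = 39.10 mm (shorter outer/inner sides).
I_min = (56.8×45.6³ − 50.30×39.10³)/12 = 1.982×10^5 mm⁴
I = 1.982×10^5 mm⁴ = 1.982×10^-7 m⁴
Effective length L_e = K·L = 0.7 × 5.91 = 4.137 m
P_cr = π²EI / L_e² = π² × 200×10⁹ × 1.982×10^-7 / 4.137² = 2.286×10^4 N

P_cr ≈ 22.9 kN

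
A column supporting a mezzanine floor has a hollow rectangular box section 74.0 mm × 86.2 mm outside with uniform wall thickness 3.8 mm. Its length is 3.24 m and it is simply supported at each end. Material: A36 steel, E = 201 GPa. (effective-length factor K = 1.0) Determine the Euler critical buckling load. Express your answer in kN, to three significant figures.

P_cr ≈ 188 kN

Inner dimensions: h_i = 86.2 − 2×3.8 = 78.60 mm, b_i = 74.0 − 2×3.8 = 66.40 mm
Weak-axis I_min = (h_o·b_o³ − h_i·b_i³)/12 with b_o = 74.0, b_i = 66.40 mm (shorter outer/inner sides).
I_min = (86.2×74.0³ − 78.60×66.40³)/12 = 9.933×10^5 mm⁴
I = 9.933×10^5 mm⁴ = 9.933×10^-7 m⁴
Effective length L_e = K·L = 1 × 3.24 = 3.240 m
P_cr = π²EI / L_e² = π² × 201×10⁹ × 9.933×10^-7 / 3.240² = 1.877×10^5 N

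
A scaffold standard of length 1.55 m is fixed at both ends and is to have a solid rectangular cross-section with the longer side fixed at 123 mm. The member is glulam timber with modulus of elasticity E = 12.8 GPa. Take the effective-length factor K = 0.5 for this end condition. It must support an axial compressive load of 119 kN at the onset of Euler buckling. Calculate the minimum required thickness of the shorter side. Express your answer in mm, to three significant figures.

L_e = K·L = 0.5 × 1.55 = 0.7750 m
Required I = P_cr·L_e²/(π²E) = 1.190×10^5 × 0.7750² / (π² × 1.28×10^10) = 5.658×10^-7 m⁴
I_req = 5.658×10^5 mm⁴
Rectangle, weak axis: I_min = h·b³/12 with h = 123 mm fixed  ⇒  b = (12I/h)^(1/3) = 38.1 mm

b ≈ 38.1 mm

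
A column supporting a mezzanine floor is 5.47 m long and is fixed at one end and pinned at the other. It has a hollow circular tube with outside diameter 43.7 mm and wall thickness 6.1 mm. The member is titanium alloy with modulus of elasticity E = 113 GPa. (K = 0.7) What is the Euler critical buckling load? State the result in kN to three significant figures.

P_cr ≈ 9.94 kN

Inner diameter d_i = 43.7 − 2×6.1 = 31.50 mm
I = π(d_o⁴ − d_i⁴)/64 = π(43.7⁴ − 31.50⁴)/64 = 1.307×10^5 mm⁴
I = 1.307×10^5 mm⁴ = 1.307×10^-7 m⁴
Effective length L_e = K·L = 0.7 × 5.47 = 3.829 m
P_cr = π²EI / L_e² = π² × 113×10⁹ × 1.307×10^-7 / 3.829² = 9.941×10^3 N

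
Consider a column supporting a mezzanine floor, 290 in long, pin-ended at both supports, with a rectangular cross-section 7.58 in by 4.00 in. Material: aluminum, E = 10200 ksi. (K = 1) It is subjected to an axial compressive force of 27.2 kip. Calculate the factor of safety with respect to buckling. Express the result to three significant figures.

Buckling occurs about the weak axis: I_min = h·b³/12 with b = 4.00 in (the shorter side).
I_min = 7.58×4.00³/12 = 40.43 in⁴
Effective length L_e = K·L = 1 × 290 = 290.0 in
P_cr = π²EI / L_e² = π² × 10200×10³ × 40.43 / 290.0² = 4.839×10^4 lb
Factor of safety n = P_cr / P = 48.392 / 27.2 = 1.78

n ≈ 1.78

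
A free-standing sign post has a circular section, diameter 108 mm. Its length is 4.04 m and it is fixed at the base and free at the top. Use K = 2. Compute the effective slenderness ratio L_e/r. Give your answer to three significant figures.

I = πd⁴/64 = π×108⁴/64 = 6.678×10^6 mm⁴
A = 9.161×10^3 mm²;  r_min = √(I/A) = √(6.678×10^6/9.161×10^3) = 27.00 mm
L_e = K·L = 2 × 4.04 m = 8.080 m = 8080.0 mm
λ = L_e / r_min = 8080.0 / 27.00 = 299

λ ≈ 299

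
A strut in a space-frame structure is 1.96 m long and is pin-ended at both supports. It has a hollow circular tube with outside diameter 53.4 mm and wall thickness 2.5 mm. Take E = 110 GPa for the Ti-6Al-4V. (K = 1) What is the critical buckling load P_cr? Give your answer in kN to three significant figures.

Inner diameter d_i = 53.4 − 2×2.5 = 48.40 mm
I = π(d_o⁴ − d_i⁴)/64 = π(53.4⁴ − 48.40⁴)/64 = 1.298×10^5 mm⁴
I = 1.298×10^5 mm⁴ = 1.298×10^-7 m⁴
Effective length L_e = K·L = 1 × 1.96 = 1.960 m
P_cr = π²EI / L_e² = π² × 110×10⁹ × 1.298×10^-7 / 1.960² = 3.668×10^4 N

P_cr ≈ 36.7 kN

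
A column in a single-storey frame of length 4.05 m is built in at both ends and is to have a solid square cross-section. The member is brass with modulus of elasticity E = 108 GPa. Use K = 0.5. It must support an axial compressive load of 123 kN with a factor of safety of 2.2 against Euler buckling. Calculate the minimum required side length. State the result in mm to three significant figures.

a ≈ 59.5 mm

Required P_cr = n·P = 2.2 × 123 = 270.6 kN
L_e = K·L = 0.5 × 4.05 = 2.025 m
Required I = P_cr·L_e²/(π²E) = 2.706×10^5 × 2.025² / (π² × 1.08×10^11) = 1.041×10^-6 m⁴
I_req = 1.041×10^6 mm⁴
Solid square: I = a⁴/12  ⇒  a = (12I)^(1/4) = (12×1.041×10^6)^(1/4) = 59.5 mm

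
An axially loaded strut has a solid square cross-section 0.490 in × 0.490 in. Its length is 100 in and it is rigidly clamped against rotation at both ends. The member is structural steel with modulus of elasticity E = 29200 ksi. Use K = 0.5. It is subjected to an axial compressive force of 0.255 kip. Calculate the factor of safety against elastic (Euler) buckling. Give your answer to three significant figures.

I = a⁴/12 = 0.490⁴/12 = 4.804×10^-3 in⁴
Effective length L_e = K·L = 0.5 × 100 = 50.00 in
P_cr = π²EI / L_e² = π² × 29200×10³ × 4.804×10^-3 / 50.00² = 553.8 lb
Factor of safety n = P_cr / P = 0.55379 / 0.255 = 2.17

n ≈ 2.17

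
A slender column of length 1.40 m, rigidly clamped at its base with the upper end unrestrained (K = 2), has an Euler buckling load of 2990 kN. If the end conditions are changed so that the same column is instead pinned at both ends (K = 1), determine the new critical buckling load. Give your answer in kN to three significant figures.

P_cr ≈ 12000 kN

P_cr ∝ 1/K², so P_cr,new = P_cr,old × (K_old/K_new)² = 2990 × (2/1)²
= 2990 × 4.000 = 12000 kN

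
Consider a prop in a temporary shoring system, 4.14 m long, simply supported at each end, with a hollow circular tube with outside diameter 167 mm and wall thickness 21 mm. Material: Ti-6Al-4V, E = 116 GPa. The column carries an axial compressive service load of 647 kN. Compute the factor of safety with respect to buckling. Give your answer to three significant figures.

Inner diameter d_i = 167 − 2×21 = 125.0 mm
I = π(d_o⁴ − d_i⁴)/64 = π(167⁴ − 125.0⁴)/64 = 2.620×10^7 mm⁴
I = 2.620×10^7 mm⁴ = 2.620×10^-5 m⁴
Effective length L_e = K·L = 1 × 4.14 = 4.140 m
P_cr = π²EI / L_e² = π² × 116×10⁹ × 2.620×10^-5 / 4.140² = 1.750×10^6 N
Factor of safety n = P_cr / P = 1749.8 / 647 = 2.70

n ≈ 2.70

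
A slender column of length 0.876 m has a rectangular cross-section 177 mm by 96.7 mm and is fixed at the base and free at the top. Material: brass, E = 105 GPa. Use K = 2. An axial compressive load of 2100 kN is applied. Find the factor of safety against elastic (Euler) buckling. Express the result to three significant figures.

n ≈ 2.14

Buckling occurs about the weak axis: I_min = h·b³/12 with b = 96.7 mm (the shorter side).
I_min = 177×96.7³/12 = 1.334×10^7 mm⁴
I = 1.334×10^7 mm⁴ = 1.334×10^-5 m⁴
Effective length L_e = K·L = 2 × 0.876 = 1.752 m
P_cr = π²EI / L_e² = π² × 105×10⁹ × 1.334×10^-5 / 1.752² = 4.503×10^6 N
Factor of safety n = P_cr / P = 4502.9 / 2100 = 2.14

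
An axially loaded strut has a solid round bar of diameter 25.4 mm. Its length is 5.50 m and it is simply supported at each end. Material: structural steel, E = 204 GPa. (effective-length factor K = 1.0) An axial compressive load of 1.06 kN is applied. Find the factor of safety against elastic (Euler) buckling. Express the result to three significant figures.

n ≈ 1.28

I = πd⁴/64 = π×25.4⁴/64 = 2.043×10^4 mm⁴
I = 2.043×10^4 mm⁴ = 2.043×10^-8 m⁴
Effective length L_e = K·L = 1 × 5.50 = 5.500 m
P_cr = π²EI / L_e² = π² × 204×10⁹ × 2.043×10^-8 / 5.500² = 1.360×10^3 N
Factor of safety n = P_cr / P = 1.3599 / 1.06 = 1.28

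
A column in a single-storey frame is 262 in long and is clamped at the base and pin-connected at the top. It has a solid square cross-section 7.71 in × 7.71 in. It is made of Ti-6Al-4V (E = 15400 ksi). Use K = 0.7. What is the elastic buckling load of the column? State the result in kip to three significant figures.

P_cr ≈ 1330 kip

I = a⁴/12 = 7.71⁴/12 = 294.5 in⁴
Effective length L_e = K·L = 0.7 × 262 = 183.4 in
P_cr = π²EI / L_e² = π² × 15400×10³ × 294.5 / 183.4² = 1.331×10^6 lb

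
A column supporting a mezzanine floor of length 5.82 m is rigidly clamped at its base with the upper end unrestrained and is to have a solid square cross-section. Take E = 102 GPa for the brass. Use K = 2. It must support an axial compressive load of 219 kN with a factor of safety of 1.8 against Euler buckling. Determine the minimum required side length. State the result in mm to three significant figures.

a ≈ 159 mm

Required P_cr = n·P = 1.8 × 219 = 394.2 kN
L_e = K·L = 2 × 5.82 = 11.64 m
Required I = P_cr·L_e²/(π²E) = 3.942×10^5 × 11.64² / (π² × 1.02×10^11) = 5.305×10^-5 m⁴
I_req = 5.305×10^7 mm⁴
Solid square: I = a⁴/12  ⇒  a = (12I)^(1/4) = (12×5.305×10^7)^(1/4) = 159 mm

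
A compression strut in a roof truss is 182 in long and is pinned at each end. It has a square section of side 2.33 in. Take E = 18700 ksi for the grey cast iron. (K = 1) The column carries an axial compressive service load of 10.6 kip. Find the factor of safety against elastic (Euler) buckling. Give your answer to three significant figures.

n ≈ 1.29

I = a⁴/12 = 2.33⁴/12 = 2.456 in⁴
Effective length L_e = K·L = 1 × 182 = 182.0 in
P_cr = π²EI / L_e² = π² × 18700×10³ × 2.456 / 182.0² = 1.368×10^4 lb
Factor of safety n = P_cr / P = 13.685 / 10.6 = 1.29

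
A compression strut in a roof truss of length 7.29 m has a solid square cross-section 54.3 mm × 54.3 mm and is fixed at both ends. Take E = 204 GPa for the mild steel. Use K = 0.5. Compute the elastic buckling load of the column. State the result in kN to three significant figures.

P_cr ≈ 110 kN

I = a⁴/12 = 54.3⁴/12 = 7.245×10^5 mm⁴
I = 7.245×10^5 mm⁴ = 7.245×10^-7 m⁴
Effective length L_e = K·L = 0.5 × 7.29 = 3.645 m
P_cr = π²EI / L_e² = π² × 204×10⁹ × 7.245×10^-7 / 3.645² = 1.098×10^5 N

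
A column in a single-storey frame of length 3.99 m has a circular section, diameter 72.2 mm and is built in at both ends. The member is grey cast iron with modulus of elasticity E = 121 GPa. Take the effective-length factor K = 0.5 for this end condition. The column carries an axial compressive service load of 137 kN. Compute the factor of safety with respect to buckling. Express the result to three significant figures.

n ≈ 2.92

I = πd⁴/64 = π×72.2⁴/64 = 1.334×10^6 mm⁴
I = 1.334×10^6 mm⁴ = 1.334×10^-6 m⁴
Effective length L_e = K·L = 0.5 × 3.99 = 1.995 m
P_cr = π²EI / L_e² = π² × 121×10⁹ × 1.334×10^-6 / 1.995² = 4.002×10^5 N
Factor of safety n = P_cr / P = 400.24 / 137 = 2.92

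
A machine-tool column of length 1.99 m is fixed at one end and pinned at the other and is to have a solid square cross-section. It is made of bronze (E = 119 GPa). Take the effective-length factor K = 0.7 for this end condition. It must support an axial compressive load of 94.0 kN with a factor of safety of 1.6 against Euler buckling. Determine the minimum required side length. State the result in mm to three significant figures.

a ≈ 41.6 mm

Required P_cr = n·P = 1.6 × 94.0 = 150.4 kN
L_e = K·L = 0.7 × 1.99 = 1.393 m
Required I = P_cr·L_e²/(π²E) = 1.504×10^5 × 1.393² / (π² × 1.19×10^11) = 2.485×10^-7 m⁴
I_req = 2.485×10^5 mm⁴
Solid square: I = a⁴/12  ⇒  a = (12I)^(1/4) = (12×2.485×10^5)^(1/4) = 41.6 mm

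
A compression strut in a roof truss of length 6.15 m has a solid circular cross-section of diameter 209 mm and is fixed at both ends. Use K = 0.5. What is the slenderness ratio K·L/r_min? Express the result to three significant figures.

For a solid circle r = d/4 = 209/4 = 52.25 mm
L_e = K·L = 0.5 × 6.15 m = 3.075 m = 3075.0 mm
λ = L_e / r_min = 3075.0 / 52.25 = 58.9

λ ≈ 58.9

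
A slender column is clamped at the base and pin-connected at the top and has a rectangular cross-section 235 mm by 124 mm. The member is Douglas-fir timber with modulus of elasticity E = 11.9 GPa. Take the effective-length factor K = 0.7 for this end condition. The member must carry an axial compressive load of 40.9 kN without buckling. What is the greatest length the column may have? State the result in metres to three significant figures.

Buckling occurs about the weak axis: I_min = h·b³/12 with b = 124 mm (the shorter side).
I_min = 235×124³/12 = 3.734×10^7 mm⁴
I = 3.734×10^-5 m⁴
At the buckling limit P_cr = P = 4.090×10^4 N
From P_cr = π²EI/(K·L)²:  L = (1/K)·√(π²EI/P_cr) = (1/0.7)·√(π²×1.19×10^10×3.734×10^-5/4.090×10^4)
L = 14.8 m

L_max ≈ 14.8 m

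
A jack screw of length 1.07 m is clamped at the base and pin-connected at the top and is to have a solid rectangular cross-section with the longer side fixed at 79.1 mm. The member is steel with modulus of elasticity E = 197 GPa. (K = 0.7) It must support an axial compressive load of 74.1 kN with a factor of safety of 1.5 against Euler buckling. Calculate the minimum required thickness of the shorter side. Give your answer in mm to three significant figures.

Required P_cr = n·P = 1.5 × 74.1 = 111.2 kN
L_e = K·L = 0.7 × 1.07 = 0.7490 m
Required I = P_cr·L_e²/(π²E) = 1.111×10^5 × 0.7490² / (π² × 1.97×10^11) = 3.207×10^-8 m⁴
I_req = 3.207×10^4 mm⁴
Rectangle, weak axis: I_min = h·b³/12 with h = 79.1 mm fixed  ⇒  b = (12I/h)^(1/3) = 16.9 mm

b ≈ 16.9 mm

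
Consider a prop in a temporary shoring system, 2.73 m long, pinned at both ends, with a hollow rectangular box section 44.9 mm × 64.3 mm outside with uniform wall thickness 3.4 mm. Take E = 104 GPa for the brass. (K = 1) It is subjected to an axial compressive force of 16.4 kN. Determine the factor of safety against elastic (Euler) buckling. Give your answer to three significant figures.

Inner dimensions: h_i = 64.3 − 2×3.4 = 57.50 mm, b_i = 44.9 − 2×3.4 = 38.10 mm
Weak-axis I_min = (h_o·b_o³ − h_i·b_i³)/12 with b_o = 44.9, b_i = 38.10 mm (shorter outer/inner sides).
I_min = (64.3×44.9³ − 57.50×38.10³)/12 = 2.200×10^5 mm⁴
I = 2.200×10^5 mm⁴ = 2.200×10^-7 m⁴
Effective length L_e = K·L = 1 × 2.73 = 2.730 m
P_cr = π²EI / L_e² = π² × 104×10⁹ × 2.200×10^-7 / 2.730² = 3.030×10^4 N
Factor of safety n = P_cr / P = 30.302 / 16.4 = 1.85

n ≈ 1.85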